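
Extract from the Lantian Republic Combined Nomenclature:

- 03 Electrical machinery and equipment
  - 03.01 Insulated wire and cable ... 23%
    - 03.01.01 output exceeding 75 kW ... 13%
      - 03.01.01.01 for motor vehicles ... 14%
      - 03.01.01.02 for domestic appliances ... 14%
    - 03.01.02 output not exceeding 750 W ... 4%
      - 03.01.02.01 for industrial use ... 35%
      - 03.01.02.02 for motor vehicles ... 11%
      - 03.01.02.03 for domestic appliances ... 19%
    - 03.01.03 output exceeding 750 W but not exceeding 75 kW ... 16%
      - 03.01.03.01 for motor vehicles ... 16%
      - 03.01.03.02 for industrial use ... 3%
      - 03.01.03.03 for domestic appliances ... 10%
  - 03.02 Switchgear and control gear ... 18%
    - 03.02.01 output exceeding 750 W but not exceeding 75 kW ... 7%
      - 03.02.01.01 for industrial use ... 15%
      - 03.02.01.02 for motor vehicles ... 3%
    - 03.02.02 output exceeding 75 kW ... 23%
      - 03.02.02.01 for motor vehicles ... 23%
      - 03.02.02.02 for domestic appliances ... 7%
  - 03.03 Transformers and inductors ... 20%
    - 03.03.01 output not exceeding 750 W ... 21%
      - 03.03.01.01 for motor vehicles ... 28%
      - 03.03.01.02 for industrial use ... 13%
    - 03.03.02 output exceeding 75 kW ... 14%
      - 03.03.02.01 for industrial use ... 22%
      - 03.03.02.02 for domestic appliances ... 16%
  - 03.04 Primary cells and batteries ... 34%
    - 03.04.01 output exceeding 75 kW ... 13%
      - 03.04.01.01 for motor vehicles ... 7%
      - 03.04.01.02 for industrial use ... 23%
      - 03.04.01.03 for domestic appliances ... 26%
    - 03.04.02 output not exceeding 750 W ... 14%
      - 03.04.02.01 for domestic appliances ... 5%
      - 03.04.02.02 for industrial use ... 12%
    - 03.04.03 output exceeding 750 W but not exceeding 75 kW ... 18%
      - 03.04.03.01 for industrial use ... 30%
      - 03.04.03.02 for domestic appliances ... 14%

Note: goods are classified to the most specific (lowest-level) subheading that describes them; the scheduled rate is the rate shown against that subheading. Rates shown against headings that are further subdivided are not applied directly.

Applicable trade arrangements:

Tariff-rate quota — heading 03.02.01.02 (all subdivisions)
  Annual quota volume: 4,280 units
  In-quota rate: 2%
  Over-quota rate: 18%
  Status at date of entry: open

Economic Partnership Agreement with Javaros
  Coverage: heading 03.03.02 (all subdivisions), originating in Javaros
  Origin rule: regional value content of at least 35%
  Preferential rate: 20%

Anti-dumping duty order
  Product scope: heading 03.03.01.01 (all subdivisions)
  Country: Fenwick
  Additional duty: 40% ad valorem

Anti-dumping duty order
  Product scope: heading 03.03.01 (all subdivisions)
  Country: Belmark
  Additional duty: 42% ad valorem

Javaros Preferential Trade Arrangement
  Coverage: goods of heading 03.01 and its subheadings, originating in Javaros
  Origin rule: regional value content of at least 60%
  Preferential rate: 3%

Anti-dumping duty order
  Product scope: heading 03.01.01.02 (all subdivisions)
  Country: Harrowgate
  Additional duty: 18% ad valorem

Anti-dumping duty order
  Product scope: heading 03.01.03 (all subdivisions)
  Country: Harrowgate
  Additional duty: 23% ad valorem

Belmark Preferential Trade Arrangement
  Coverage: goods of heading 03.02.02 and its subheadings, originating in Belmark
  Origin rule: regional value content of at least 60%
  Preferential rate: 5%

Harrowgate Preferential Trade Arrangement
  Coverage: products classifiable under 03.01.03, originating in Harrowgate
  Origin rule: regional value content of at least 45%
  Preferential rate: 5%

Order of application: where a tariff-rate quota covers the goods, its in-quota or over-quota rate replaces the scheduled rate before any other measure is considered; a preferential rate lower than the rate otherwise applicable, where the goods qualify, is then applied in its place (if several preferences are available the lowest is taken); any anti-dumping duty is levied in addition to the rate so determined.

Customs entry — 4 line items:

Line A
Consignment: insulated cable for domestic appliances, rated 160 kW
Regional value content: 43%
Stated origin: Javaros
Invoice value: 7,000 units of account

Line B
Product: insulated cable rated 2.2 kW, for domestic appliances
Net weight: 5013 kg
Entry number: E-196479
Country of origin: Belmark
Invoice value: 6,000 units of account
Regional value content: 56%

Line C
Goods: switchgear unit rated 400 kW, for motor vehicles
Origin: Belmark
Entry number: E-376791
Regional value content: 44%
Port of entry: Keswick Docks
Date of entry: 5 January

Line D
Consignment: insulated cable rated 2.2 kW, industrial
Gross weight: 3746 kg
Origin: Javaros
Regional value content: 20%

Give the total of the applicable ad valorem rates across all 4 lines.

50%

Line A: insulated cable → 03.01; rated 160 kW → 03.01.01; for domestic appliances → 03.01.01.02. Scheduled 14%. Javaros agreement on 03.03.02: 03.01.01.02 not covered; Javaros agreement on 03.01: RVC < 60%. → 14%.
Line B: insulated cable → 03.01; rated 2.2 kW → 03.01.03; for domestic appliances → 03.01.03.03. Scheduled 10%. Belmark agreement on 03.02.02: 03.01.03.03 not covered. → 10%.
Line C: switchgear unit → 03.02; rated 400 kW → 03.02.02; for motor vehicles → 03.02.02.01. Scheduled 23%. Belmark agreement on 03.02.02: RVC < 60%. → 23%.
Line D: insulated cable → 03.01; rated 2.2 kW → 03.01.03; industrial → 03.01.03.02. Scheduled 3%. Javaros agreement on 03.03.02: 03.01.03.02 not covered; Javaros agreement on 03.01: RVC < 60%. → 3%.
Sum: 14% + 10% + 23% + 3% = 50%.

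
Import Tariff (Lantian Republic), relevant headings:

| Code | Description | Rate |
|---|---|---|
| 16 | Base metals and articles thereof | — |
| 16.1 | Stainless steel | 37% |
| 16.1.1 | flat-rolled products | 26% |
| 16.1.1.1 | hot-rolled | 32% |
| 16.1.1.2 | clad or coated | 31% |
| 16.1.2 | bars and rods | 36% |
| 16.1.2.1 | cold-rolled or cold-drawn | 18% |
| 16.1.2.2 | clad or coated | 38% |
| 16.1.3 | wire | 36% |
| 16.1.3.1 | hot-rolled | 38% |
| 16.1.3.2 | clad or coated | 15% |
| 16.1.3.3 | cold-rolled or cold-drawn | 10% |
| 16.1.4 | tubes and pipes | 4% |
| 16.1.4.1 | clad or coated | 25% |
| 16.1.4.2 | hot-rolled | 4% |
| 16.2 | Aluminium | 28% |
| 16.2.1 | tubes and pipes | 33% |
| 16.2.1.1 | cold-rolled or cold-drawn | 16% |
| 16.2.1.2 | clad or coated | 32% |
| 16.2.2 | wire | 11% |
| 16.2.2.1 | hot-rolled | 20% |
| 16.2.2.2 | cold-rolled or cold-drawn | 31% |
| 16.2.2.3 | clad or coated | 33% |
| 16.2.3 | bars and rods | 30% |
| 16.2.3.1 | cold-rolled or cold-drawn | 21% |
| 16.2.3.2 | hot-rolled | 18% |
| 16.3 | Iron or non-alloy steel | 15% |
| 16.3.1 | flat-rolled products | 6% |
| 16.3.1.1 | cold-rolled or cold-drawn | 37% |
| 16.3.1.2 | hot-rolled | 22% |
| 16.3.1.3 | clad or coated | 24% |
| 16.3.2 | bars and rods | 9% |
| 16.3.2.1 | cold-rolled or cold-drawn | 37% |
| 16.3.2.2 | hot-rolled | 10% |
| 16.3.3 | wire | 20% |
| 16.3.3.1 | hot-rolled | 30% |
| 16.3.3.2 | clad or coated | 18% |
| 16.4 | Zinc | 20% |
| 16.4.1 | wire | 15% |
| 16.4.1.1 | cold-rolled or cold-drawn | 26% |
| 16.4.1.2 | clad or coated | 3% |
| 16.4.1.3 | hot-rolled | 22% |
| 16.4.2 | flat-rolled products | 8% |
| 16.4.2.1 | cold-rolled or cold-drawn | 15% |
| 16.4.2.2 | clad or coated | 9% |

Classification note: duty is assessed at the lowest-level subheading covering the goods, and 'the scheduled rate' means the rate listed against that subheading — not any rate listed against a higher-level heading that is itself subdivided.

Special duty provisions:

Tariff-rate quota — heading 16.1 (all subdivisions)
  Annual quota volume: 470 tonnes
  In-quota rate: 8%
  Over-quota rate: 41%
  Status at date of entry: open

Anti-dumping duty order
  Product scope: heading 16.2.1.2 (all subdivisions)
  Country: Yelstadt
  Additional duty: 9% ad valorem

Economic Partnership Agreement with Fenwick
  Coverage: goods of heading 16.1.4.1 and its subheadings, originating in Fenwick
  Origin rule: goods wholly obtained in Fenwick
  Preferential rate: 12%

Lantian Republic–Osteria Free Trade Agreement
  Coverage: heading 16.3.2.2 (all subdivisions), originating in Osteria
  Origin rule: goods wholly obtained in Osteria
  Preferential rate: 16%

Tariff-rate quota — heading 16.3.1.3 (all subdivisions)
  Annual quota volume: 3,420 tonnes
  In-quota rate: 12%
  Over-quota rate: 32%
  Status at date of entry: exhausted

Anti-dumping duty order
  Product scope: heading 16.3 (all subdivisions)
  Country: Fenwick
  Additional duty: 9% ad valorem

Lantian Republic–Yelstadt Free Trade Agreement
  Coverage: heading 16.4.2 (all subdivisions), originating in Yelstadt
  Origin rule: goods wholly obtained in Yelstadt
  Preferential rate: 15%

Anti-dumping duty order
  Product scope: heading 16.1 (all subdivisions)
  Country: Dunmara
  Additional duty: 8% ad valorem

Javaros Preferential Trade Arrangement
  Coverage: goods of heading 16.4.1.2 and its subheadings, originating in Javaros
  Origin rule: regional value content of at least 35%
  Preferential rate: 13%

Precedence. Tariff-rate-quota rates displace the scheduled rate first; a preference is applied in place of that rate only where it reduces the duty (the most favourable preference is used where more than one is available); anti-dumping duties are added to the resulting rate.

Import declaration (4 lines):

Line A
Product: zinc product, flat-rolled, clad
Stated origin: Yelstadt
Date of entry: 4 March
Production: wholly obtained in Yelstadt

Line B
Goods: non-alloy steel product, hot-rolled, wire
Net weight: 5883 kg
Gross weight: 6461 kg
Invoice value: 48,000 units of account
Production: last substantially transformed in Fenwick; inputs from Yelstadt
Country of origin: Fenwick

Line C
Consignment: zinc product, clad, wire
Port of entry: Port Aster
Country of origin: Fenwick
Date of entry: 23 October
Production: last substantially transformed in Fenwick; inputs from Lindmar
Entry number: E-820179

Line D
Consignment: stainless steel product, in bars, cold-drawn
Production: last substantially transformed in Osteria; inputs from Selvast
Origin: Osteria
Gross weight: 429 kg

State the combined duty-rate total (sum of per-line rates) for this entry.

59%

Line A: zinc → 16.4; flat-rolled → 16.4.2; clad → 16.4.2.2. Scheduled 9%. Yelstadt agreement on 16.4.2: wholly obtained → 15% available; preference 15% not lower than 9% → no reduction. → 9%.
Line B: non-alloy steel → 16.3; wire → 16.3.3; hot-rolled → 16.3.3.1. Scheduled 30%. Fenwick agreement on 16.1.4.1: 16.3.3.1 not covered; anti-dumping (Fenwick, 16.3): +9%; total 30% + 9% = 39%. → 39%.
Line C: zinc → 16.4; wire → 16.4.1; clad → 16.4.1.2. Scheduled 3%. Fenwick agreement on 16.1.4.1: 16.4.1.2 not covered. → 3%.
Line D: stainless steel → 16.1; in bars → 16.1.2; cold-drawn → 16.1.2.1. Scheduled 18%. quota on 16.1 open → in-quota 8%; Osteria agreement on 16.3.2.2: 16.1.2.1 not covered. → 8%.
Sum: 9% + 39% + 3% + 8% = 59%.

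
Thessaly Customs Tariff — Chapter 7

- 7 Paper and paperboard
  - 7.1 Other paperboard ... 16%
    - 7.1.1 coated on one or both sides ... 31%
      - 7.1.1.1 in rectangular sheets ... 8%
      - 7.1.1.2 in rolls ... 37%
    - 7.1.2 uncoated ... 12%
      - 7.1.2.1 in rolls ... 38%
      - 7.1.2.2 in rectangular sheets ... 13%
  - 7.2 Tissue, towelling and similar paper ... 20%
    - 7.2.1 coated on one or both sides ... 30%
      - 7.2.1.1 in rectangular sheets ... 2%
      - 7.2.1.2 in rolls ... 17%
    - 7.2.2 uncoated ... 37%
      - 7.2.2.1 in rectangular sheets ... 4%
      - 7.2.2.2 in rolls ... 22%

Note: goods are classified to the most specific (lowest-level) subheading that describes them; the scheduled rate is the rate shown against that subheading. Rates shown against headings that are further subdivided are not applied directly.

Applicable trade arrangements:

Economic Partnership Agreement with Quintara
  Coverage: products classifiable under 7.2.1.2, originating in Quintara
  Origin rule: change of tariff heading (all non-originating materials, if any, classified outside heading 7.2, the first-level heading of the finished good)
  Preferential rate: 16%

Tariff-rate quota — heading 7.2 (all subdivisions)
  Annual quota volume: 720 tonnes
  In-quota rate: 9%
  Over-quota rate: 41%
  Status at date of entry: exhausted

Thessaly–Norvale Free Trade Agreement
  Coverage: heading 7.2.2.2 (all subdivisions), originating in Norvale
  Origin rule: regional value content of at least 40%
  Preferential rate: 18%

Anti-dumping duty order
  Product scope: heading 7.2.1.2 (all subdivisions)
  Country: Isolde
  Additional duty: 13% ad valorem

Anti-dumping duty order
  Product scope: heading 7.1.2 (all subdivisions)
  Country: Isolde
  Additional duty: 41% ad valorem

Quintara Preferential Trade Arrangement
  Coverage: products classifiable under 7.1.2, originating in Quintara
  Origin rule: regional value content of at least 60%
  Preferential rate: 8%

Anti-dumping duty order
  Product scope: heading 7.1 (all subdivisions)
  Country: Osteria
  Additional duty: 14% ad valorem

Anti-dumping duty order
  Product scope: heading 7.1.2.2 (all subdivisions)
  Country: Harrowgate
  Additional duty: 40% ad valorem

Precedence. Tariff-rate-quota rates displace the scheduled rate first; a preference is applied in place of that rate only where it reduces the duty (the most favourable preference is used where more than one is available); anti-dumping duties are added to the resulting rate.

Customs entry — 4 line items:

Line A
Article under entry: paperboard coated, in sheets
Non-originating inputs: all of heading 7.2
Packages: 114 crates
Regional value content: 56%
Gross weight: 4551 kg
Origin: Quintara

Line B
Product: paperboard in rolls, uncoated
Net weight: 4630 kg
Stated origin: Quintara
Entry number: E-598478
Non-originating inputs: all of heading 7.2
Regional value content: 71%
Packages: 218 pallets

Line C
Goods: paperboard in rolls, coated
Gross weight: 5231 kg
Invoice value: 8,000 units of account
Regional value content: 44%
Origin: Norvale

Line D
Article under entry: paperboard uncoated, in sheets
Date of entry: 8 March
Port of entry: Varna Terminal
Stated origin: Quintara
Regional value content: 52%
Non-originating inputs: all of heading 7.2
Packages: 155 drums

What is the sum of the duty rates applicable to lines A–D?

66%

Line A: paperboard → 7.1; coated → 7.1.1; in sheets → 7.1.1.1. Scheduled 8%. Quintara agreement on 7.2.1.2: 7.1.1.1 not covered; Quintara agreement on 7.1.2: 7.1.1.1 not covered. → 8%.
Line B: paperboard → 7.1; uncoated → 7.1.2; in rolls → 7.1.2.1. Scheduled 38%. Quintara agreement on 7.2.1.2: 7.1.2.1 not covered; Quintara agreement on 7.1.2: RVC ≥ 60% → 8% available; preferential 8%. → 8%.
Line C: paperboard → 7.1; coated → 7.1.1; in rolls → 7.1.1.2. Scheduled 37%. Norvale agreement on 7.2.2.2: 7.1.1.2 not covered. → 37%.
Line D: paperboard → 7.1; uncoated → 7.1.2; in sheets → 7.1.2.2. Scheduled 13%. Quintara agreement on 7.2.1.2: 7.1.2.2 not covered; Quintara agreement on 7.1.2: RVC < 60%. → 13%.
Sum: 8% + 8% + 37% + 13% = 66%.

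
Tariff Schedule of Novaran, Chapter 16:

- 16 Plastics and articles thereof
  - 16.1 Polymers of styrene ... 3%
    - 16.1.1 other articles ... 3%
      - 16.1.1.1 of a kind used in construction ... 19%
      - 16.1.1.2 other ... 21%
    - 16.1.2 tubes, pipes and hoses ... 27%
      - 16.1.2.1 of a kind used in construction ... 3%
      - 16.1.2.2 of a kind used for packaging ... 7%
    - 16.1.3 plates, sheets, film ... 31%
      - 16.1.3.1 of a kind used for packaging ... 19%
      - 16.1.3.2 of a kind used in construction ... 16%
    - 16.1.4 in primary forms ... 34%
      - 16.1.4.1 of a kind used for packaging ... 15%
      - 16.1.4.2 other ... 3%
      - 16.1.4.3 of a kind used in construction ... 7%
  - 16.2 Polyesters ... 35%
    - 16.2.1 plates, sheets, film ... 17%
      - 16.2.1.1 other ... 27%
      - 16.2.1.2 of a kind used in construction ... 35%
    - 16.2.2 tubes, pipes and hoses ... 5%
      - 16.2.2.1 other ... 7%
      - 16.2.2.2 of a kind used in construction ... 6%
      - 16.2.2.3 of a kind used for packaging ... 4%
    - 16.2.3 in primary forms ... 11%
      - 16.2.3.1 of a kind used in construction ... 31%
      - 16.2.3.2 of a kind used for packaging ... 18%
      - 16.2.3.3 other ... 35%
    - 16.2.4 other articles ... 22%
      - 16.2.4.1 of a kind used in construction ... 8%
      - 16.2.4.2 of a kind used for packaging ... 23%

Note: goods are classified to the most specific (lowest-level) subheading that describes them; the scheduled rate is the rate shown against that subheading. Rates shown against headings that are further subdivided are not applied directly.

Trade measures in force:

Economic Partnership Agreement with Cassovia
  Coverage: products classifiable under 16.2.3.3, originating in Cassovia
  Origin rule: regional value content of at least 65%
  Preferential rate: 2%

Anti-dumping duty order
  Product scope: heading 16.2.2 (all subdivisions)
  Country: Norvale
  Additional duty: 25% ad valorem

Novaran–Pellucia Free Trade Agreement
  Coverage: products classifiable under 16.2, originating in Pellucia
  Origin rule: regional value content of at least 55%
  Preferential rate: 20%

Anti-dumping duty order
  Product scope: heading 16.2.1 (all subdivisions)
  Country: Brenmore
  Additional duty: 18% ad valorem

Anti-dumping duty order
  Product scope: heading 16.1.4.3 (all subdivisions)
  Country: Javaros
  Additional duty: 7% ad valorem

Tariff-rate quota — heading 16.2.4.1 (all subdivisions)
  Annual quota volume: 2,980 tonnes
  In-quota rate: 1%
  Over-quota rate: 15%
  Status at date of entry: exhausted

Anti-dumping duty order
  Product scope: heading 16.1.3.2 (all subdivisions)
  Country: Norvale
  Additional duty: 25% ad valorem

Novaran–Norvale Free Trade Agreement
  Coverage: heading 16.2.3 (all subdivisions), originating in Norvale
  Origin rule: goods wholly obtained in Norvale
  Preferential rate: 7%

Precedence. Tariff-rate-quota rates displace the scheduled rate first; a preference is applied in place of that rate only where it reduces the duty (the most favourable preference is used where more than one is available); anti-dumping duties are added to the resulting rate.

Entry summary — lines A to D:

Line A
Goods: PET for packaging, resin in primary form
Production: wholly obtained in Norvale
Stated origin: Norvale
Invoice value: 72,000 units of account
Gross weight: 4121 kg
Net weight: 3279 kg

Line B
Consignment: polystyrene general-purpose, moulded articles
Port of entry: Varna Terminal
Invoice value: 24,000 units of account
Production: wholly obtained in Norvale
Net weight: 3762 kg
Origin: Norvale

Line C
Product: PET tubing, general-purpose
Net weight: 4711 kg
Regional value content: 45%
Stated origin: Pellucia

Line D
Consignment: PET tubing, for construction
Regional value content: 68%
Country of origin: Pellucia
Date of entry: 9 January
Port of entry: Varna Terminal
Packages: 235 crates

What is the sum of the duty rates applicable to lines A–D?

41%

Line A: PET → 16.2; resin in primary form → 16.2.3; for packaging → 16.2.3.2. Scheduled 18%. Norvale agreement on 16.2.3: wholly obtained → 7% available; preferential 7%. → 7%.
Line B: polystyrene → 16.1; moulded articles → 16.1.1; general-purpose → 16.1.1.2. Scheduled 21%. Norvale agreement on 16.2.3: 16.1.1.2 not covered. → 21%.
Line C: PET → 16.2; tubing → 16.2.2; general-purpose → 16.2.2.1. Scheduled 7%. Pellucia agreement on 16.2: RVC < 55%. → 7%.
Line D: PET → 16.2; tubing → 16.2.2; for construction → 16.2.2.2. Scheduled 6%. Pellucia agreement on 16.2: RVC ≥ 55% → 20% available; preference 20% not lower than 6% → no reduction. → 6%.
Sum: 7% + 21% + 7% + 6% = 41%.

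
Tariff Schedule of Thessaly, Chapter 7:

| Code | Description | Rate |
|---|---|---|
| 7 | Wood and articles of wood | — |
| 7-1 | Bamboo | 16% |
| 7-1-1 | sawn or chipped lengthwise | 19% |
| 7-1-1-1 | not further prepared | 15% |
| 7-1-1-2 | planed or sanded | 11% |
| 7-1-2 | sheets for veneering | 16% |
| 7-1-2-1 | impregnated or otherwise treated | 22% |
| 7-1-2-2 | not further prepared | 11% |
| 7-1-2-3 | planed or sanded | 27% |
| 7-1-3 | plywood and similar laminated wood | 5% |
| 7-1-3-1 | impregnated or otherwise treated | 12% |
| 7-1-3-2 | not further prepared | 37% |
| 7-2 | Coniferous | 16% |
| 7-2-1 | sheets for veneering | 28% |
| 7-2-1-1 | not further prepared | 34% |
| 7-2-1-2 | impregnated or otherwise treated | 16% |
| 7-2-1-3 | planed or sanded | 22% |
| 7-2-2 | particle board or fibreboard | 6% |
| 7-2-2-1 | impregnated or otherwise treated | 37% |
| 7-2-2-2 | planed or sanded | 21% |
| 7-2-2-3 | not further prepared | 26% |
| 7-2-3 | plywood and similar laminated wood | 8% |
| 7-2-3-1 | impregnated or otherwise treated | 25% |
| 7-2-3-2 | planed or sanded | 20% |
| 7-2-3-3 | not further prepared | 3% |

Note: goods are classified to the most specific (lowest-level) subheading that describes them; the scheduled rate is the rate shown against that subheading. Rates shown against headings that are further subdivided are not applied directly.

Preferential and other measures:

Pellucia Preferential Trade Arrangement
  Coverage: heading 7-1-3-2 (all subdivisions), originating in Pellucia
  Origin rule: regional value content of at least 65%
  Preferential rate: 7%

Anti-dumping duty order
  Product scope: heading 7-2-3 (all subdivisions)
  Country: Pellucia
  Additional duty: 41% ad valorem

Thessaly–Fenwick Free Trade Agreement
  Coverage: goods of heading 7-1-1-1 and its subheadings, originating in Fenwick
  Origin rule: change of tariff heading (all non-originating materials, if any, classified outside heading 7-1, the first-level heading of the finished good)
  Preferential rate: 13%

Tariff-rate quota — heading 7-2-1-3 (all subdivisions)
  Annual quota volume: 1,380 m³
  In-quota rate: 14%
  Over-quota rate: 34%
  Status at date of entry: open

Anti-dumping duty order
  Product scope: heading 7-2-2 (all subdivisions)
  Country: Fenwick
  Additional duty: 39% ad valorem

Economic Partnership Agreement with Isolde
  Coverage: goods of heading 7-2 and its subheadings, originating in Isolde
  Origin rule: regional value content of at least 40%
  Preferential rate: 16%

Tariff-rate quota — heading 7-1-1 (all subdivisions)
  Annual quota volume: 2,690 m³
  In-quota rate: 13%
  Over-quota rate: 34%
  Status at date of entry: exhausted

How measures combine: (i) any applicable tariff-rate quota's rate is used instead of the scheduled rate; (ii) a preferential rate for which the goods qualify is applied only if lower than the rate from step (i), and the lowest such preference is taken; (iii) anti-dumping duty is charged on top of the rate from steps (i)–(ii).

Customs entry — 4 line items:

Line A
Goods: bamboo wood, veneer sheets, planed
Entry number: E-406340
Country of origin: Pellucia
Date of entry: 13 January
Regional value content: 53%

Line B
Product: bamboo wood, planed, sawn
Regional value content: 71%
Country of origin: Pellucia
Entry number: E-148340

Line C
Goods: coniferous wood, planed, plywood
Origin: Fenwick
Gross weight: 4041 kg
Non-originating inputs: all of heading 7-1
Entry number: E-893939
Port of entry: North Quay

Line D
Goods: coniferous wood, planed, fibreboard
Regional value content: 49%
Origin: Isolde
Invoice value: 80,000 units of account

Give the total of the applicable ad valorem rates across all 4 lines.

Line A: bamboo → 7-1; veneer sheets → 7-1-2; planed → 7-1-2-3. Scheduled 27%. Pellucia agreement on 7-1-3-2: 7-1-2-3 not covered. → 27%.
Line B: bamboo → 7-1; sawn → 7-1-1; planed → 7-1-1-2. Scheduled 11%. quota on 7-1-1 exhausted → over-quota 34%; Pellucia agreement on 7-1-3-2: 7-1-1-2 not covered. → 34%.
Line C: coniferous → 7-2; plywood → 7-2-3; planed → 7-2-3-2. Scheduled 20%. Fenwick agreement on 7-1-1-1: 7-2-3-2 not covered. → 20%.
Line D: coniferous → 7-2; fibreboard → 7-2-2; planed → 7-2-2-2. Scheduled 21%. Isolde agreement on 7-2: RVC ≥ 40% → 16% available; preferential 16%. → 16%.
Sum: 27% + 34% + 20% + 16% = 97%.

97%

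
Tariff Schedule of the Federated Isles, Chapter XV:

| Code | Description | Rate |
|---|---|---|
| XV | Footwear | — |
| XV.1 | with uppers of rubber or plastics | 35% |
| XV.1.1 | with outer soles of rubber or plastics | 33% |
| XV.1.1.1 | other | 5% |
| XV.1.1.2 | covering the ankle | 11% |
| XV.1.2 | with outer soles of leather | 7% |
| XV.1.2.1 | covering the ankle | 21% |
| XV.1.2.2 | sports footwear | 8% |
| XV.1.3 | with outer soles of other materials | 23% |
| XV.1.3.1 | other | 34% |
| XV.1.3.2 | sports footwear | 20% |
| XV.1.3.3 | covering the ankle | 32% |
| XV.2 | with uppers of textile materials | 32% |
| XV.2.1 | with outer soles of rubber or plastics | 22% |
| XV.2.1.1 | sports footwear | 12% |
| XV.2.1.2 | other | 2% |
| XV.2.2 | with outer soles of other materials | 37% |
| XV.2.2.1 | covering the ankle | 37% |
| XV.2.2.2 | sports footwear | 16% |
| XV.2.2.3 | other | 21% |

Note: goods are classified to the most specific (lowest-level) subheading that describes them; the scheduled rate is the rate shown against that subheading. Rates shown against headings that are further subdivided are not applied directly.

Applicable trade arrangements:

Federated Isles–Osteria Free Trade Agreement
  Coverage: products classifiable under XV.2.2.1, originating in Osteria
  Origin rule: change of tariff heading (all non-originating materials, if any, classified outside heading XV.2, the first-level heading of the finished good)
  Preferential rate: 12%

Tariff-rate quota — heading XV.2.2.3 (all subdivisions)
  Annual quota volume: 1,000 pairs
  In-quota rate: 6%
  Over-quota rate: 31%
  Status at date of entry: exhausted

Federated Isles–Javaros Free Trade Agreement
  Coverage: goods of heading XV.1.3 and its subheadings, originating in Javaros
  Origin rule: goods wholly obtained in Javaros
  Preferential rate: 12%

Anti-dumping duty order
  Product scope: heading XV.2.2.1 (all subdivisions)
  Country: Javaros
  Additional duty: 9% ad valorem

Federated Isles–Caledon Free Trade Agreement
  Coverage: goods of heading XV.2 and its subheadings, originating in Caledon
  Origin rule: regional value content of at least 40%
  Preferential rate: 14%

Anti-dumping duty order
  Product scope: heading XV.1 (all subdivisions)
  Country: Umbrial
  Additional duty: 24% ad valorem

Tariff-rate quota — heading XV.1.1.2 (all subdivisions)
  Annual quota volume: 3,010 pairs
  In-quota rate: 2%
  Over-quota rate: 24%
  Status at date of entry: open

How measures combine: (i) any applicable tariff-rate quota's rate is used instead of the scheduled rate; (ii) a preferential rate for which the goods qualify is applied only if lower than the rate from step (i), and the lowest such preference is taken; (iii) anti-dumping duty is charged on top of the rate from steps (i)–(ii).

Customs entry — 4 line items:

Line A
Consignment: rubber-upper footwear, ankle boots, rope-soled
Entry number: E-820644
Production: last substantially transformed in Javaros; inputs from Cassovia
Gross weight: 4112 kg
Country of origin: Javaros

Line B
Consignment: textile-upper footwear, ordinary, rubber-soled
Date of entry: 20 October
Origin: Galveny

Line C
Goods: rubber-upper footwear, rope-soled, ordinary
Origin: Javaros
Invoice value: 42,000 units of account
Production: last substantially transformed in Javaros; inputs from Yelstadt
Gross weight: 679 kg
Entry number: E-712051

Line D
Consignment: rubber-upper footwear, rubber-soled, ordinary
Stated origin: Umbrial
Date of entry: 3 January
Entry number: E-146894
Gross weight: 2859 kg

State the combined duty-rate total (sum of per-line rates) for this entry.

Line A: rubber-upper → XV.1; rope-soled → XV.1.3; ankle boots → XV.1.3.3. Scheduled 32%. Javaros agreement on XV.1.3: not wholly obtained. → 32%.
Line B: textile-upper → XV.2; rubber-soled → XV.2.1; ordinary → XV.2.1.2. Scheduled 2%. No special measure applies. → 2%.
Line C: rubber-upper → XV.1; rope-soled → XV.1.3; ordinary → XV.1.3.1. Scheduled 34%. Javaros agreement on XV.1.3: not wholly obtained. → 34%.
Line D: rubber-upper → XV.1; rubber-soled → XV.1.1; ordinary → XV.1.1.1. Scheduled 5%. anti-dumping (Umbrial, XV.1): +24%; total 5% + 24% = 29%. → 29%.
Sum: 32% + 2% + 34% + 29% = 97%.

97%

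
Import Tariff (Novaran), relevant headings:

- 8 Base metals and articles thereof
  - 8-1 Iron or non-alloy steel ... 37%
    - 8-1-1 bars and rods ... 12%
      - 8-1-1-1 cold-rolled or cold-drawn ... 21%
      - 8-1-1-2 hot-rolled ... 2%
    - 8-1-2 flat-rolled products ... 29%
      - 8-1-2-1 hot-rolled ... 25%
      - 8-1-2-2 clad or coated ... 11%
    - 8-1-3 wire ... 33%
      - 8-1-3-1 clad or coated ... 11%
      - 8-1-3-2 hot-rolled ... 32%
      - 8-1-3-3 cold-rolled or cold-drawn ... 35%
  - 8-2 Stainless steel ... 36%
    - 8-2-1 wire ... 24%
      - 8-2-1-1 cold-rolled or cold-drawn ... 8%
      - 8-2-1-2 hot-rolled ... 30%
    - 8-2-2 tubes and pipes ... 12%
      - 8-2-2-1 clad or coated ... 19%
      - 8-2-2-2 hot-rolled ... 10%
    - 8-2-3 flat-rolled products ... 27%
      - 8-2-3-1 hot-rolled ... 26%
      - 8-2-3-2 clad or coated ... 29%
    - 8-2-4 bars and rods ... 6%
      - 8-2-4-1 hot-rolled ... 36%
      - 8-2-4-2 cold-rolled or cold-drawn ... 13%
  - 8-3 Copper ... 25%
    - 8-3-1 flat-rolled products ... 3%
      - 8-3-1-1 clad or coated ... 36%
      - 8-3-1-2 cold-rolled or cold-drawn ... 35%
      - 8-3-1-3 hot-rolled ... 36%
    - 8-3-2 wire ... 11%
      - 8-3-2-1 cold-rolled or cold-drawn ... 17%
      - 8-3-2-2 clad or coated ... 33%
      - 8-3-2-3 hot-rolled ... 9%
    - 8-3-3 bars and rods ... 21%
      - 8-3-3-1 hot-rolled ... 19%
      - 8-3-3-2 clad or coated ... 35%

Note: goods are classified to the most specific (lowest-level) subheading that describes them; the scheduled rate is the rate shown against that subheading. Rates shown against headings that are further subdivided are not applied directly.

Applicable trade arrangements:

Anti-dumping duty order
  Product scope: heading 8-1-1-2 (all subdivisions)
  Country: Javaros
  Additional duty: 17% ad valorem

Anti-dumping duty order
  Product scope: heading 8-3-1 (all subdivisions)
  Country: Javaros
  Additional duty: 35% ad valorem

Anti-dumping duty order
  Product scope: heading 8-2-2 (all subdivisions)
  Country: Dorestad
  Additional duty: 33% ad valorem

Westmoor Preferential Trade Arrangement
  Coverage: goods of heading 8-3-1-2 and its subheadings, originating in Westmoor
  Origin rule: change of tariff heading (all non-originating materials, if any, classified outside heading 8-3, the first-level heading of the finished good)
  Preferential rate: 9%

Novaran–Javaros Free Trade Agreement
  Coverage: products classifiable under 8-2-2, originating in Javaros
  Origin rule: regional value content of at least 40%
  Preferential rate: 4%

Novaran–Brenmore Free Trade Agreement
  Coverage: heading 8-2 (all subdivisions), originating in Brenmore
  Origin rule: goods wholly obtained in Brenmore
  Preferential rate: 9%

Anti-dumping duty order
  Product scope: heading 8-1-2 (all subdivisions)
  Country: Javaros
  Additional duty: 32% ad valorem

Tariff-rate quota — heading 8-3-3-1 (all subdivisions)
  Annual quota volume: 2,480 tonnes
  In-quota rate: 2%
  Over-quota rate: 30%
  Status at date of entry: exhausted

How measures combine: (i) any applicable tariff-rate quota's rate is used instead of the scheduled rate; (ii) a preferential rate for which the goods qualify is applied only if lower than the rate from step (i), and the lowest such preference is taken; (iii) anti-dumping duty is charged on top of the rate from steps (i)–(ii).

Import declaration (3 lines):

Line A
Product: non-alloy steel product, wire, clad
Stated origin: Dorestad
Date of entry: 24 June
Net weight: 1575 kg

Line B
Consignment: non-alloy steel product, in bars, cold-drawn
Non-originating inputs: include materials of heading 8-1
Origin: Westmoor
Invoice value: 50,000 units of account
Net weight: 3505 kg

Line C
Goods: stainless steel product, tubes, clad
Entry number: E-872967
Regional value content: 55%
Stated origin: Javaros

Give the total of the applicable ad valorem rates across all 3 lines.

36%

Line A: non-alloy steel → 8-1; wire → 8-1-3; clad → 8-1-3-1. Scheduled 11%. No special measure applies. → 11%.
Line B: non-alloy steel → 8-1; in bars → 8-1-1; cold-drawn → 8-1-1-1. Scheduled 21%. Westmoor agreement on 8-3-1-2: 8-1-1-1 not covered. → 21%.
Line C: stainless steel → 8-2; tubes → 8-2-2; clad → 8-2-2-1. Scheduled 19%. Javaros agreement on 8-2-2: RVC ≥ 40% → 4% available; preferential 4%. → 4%.
Sum: 11% + 21% + 4% = 36%.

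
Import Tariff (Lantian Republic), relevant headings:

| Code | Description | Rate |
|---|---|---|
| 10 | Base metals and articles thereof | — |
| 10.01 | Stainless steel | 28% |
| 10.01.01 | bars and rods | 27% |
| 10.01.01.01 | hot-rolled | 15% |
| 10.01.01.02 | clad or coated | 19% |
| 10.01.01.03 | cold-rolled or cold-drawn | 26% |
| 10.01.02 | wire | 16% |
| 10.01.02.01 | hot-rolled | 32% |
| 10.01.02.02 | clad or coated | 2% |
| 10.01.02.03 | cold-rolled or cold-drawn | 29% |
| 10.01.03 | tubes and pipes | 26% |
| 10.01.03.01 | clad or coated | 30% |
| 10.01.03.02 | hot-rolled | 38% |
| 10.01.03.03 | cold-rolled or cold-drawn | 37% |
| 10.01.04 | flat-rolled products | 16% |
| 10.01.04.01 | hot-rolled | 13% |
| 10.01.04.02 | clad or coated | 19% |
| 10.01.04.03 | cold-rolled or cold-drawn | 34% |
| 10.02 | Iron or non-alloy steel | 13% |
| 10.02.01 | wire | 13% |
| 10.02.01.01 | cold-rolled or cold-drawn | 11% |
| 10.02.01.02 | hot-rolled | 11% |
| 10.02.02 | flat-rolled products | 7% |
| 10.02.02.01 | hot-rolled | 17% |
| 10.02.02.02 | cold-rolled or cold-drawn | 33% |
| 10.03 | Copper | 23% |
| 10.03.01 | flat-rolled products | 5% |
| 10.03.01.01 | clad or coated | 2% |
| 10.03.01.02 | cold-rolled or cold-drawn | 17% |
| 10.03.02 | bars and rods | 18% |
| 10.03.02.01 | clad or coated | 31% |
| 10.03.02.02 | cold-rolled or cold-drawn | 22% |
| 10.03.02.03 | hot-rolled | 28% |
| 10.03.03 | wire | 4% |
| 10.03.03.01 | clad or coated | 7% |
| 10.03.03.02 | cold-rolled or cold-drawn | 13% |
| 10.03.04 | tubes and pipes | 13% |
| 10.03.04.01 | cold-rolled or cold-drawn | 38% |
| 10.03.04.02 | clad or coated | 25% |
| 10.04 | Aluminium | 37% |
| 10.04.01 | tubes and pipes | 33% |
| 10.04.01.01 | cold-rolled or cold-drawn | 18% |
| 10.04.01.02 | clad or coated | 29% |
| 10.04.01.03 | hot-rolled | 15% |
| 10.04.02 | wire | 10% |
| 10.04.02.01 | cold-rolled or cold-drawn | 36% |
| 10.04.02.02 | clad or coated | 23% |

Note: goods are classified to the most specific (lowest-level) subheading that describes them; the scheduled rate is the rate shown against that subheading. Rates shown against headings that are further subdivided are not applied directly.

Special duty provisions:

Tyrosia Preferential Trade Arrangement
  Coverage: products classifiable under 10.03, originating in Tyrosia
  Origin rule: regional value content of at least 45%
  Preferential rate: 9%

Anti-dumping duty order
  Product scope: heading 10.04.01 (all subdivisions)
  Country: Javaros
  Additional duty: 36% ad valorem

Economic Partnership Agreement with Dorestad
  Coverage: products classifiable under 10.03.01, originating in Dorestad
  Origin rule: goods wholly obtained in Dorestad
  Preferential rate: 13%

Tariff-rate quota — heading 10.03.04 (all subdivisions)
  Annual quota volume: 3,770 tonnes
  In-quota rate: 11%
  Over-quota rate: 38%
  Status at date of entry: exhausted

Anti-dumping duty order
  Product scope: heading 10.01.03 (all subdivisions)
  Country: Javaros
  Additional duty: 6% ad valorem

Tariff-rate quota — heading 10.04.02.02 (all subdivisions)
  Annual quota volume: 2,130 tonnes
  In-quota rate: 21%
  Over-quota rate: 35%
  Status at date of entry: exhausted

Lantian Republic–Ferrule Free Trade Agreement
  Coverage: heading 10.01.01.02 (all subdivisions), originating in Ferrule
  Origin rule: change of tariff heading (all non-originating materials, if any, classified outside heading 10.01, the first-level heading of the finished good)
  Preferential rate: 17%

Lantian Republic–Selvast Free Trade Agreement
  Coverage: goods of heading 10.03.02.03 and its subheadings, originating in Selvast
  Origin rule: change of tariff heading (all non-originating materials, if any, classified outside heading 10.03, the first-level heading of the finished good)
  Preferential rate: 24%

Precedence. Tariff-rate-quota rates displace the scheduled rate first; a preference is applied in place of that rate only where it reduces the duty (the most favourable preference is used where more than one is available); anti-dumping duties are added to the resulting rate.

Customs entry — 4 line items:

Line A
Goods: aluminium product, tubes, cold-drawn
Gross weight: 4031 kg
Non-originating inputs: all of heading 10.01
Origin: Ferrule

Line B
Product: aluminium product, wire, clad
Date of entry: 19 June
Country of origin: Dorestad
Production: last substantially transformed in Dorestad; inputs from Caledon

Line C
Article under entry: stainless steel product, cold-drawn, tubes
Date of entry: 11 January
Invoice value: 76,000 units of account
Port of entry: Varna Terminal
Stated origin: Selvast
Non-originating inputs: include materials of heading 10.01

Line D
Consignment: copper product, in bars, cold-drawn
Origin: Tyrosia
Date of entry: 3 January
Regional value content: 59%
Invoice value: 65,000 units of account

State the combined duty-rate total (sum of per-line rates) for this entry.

99%

Line A: aluminium → 10.04; tubes → 10.04.01; cold-drawn → 10.04.01.01. Scheduled 18%. Ferrule agreement on 10.01.01.02: 10.04.01.01 not covered. → 18%.
Line B: aluminium → 10.04; wire → 10.04.02; clad → 10.04.02.02. Scheduled 23%. quota on 10.04.02.02 exhausted → over-quota 35%; Dorestad agreement on 10.03.01: 10.04.02.02 not covered. → 35%.
Line C: stainless steel → 10.01; tubes → 10.01.03; cold-drawn → 10.01.03.03. Scheduled 37%. Selvast agreement on 10.03.02.03: 10.01.03.03 not covered. → 37%.
Line D: copper → 10.03; in bars → 10.03.02; cold-drawn → 10.03.02.02. Scheduled 22%. Tyrosia agreement on 10.03: RVC ≥ 45% → 9% available; preferential 9%. → 9%.
Sum: 18% + 35% + 37% + 9% = 99%.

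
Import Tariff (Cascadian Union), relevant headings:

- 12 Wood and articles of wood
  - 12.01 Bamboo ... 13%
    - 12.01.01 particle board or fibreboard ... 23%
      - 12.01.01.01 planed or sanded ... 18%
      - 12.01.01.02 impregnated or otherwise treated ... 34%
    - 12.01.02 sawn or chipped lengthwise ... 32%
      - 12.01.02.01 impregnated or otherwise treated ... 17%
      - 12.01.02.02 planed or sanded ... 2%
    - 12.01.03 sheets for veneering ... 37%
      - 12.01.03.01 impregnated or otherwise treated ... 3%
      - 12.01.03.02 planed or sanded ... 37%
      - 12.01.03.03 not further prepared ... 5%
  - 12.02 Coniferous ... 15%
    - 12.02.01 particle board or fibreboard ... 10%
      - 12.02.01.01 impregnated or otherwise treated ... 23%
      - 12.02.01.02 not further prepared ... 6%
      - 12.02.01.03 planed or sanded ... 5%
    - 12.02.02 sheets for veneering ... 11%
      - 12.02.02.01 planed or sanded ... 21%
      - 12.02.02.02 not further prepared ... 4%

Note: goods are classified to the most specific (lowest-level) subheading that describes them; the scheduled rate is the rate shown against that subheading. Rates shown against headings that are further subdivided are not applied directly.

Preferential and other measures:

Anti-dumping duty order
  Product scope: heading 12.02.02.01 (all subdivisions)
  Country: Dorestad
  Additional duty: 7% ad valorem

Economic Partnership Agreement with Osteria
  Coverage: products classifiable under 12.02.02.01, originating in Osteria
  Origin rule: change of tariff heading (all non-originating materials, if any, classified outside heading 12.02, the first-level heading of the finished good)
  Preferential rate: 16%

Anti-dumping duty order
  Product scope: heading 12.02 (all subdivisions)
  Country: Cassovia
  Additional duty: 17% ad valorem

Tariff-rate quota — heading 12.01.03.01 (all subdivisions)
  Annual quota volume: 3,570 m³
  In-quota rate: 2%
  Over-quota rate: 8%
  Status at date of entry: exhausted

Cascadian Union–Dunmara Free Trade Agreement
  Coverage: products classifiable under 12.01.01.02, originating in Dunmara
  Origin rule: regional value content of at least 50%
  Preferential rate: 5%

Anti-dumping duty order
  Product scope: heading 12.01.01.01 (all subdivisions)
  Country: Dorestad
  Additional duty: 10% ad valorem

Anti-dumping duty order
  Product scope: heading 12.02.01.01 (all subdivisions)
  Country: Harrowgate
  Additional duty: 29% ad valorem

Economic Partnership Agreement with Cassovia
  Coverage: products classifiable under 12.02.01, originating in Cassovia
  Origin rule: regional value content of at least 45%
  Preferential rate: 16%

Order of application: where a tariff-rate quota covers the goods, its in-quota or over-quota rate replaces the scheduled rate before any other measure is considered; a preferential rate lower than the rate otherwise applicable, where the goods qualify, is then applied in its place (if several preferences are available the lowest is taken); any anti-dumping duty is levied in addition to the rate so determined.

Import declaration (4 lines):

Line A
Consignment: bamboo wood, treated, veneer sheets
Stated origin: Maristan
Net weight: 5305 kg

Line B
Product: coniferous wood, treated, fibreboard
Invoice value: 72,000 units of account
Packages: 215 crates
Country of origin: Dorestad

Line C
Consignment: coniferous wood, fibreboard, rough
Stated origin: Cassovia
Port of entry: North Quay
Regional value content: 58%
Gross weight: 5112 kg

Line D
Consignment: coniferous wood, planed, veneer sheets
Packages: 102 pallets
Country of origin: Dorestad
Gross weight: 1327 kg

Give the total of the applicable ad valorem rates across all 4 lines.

Line A: bamboo → 12.01; veneer sheets → 12.01.03; treated → 12.01.03.01. Scheduled 3%. quota on 12.01.03.01 exhausted → over-quota 8%. → 8%.
Line B: coniferous → 12.02; fibreboard → 12.02.01; treated → 12.02.01.01. Scheduled 23%. No special measure applies. → 23%.
Line C: coniferous → 12.02; fibreboard → 12.02.01; rough → 12.02.01.02. Scheduled 6%. Cassovia agreement on 12.02.01: RVC ≥ 45% → 16% available; preference 16% not lower than 6% → no reduction; anti-dumping (Cassovia, 12.02): +17%; total 6% + 17% = 23%. → 23%.
Line D: coniferous → 12.02; veneer sheets → 12.02.02; planed → 12.02.02.01. Scheduled 21%. anti-dumping (Dorestad, 12.02.02.01): +7%; total 21% + 7% = 28%. → 28%.
Sum: 8% + 23% + 23% + 28% = 82%.

82%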